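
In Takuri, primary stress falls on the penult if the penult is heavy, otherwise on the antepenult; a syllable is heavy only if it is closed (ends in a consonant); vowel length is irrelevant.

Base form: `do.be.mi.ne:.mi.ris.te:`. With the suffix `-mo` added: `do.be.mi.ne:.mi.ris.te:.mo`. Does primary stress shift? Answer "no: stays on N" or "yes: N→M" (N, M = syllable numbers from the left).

no: stays on 6

Base `do.be.mi.ne:.mi.ris.te:` (7 syllables):
  Weights: 5 mi L, 6 ris H, 7 te: L.
  The penult (syllable 6, ris) is heavy, so it takes stress.
  → primary stress on syllable 6.
Suffixed `do.be.mi.ne:.mi.ris.te:.mo` (8 syllables):
  Weights: 6 ris H, 7 te: L, 8 mo L.
  The penult (syllable 7, te:) is light, so stress falls on the antepenult (syllable 6, ris).
  → primary stress on syllable 6.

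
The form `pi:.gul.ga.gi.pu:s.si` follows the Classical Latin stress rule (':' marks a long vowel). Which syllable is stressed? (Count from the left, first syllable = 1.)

5

Classical Latin: stress the penult if heavy (long vowel or closed), else the antepenult.
Weights: 4 gi L, 5 pu:s H, 6 si L.
The penult (syllable 5, pu:s) is heavy, so it takes stress.
Stress on syllable 5: pi:.gul.ga.gi.ˈpu:s.si.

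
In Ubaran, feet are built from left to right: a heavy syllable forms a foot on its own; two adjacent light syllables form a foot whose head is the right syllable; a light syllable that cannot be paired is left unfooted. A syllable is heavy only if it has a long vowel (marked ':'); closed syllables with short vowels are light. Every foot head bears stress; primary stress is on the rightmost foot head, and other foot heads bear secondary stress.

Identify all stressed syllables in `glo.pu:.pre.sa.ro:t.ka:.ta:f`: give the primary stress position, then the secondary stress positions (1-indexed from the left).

Weights: 1 glo L, 2 pu: H, 3 pre L, 4 sa L, 5 ro:t H, 6 ka: H, 7 ta:f H.
Parse left to right (heavy = foot alone; LL = one foot; stranded L unfooted): glo (ˈpu:) (pre.ˈsa) (ˈro:t) (ˈka:) (ˈta:f).
Foot heads: 2, 4, 5, 6, 7.
Primary stress on the rightmost head = syllable 7.
Secondary stress on 2, 4, 5, 6: glo.ˌpu:.pre.ˌsa.ˌro:t.ˌka:.ˈta:f.

primary 7, secondary 2, 4, 5, 6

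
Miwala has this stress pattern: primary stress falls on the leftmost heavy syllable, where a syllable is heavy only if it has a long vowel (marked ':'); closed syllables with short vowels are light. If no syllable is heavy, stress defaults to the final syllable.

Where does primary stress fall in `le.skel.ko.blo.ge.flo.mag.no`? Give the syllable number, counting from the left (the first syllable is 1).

8

Weights: 1 le L, 2 skel L, 3 ko L, 4 blo L, 5 ge L, 6 flo L, 7 mag L, 8 no L.
No heavy syllable in the domain; default to the final syllable = syllable 8.
Primary stress: syllable 8 → le.skel.ko.blo.ge.flo.mag.ˈno.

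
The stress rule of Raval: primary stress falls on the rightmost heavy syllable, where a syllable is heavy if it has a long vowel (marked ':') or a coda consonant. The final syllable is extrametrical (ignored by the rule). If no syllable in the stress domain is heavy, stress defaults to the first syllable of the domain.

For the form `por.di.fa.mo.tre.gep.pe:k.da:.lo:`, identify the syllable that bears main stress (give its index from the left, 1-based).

The final syllable (9, lo:) is extrametrical; the stress domain is syllables 1–8.
Weights: 1 por H, 2 di L, 3 fa L, 4 mo L, 5 tre L, 6 gep H, 7 pe:k H, 8 da: H.
Heavy syllables in the domain: 1, 6, 7, 8. The rightmost is syllable 8 (da:).
Primary stress: syllable 8 → por.di.fa.mo.tre.gep.pe:k.ˈda:.lo:.

8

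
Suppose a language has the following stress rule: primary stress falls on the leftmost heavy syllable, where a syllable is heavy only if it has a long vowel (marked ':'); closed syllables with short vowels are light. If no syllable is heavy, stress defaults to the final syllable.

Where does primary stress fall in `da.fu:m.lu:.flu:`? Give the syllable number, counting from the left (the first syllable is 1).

2

Weights: 1 da L, 2 fu:m H, 3 lu: H, 4 flu: H.
Heavy syllables in the domain: 2, 3, 4. The leftmost is syllable 2 (fu:m).
Primary stress: syllable 2 → da.ˈfu:m.lu:.flu:.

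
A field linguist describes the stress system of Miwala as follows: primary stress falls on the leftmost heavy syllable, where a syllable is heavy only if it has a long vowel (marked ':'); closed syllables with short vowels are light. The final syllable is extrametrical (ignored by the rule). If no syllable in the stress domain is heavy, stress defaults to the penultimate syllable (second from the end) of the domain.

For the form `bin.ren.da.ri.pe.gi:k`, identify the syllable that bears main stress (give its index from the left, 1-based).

The final syllable (6, gi:k) is extrametrical; the stress domain is syllables 1–5.
Weights: 1 bin L, 2 ren L, 3 da L, 4 ri L, 5 pe L.
No heavy syllable in the domain; default to the penultimate syllable (second from the end) of the domain = syllable 4.
Primary stress: syllable 4 → bin.ren.da.ˈri.pe.gi:k.

4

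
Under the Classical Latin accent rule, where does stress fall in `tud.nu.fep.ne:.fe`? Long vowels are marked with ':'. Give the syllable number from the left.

Classical Latin: stress the penult if heavy (long vowel or closed), else the antepenult.
Weights: 3 fep H, 4 ne: H, 5 fe L.
The penult (syllable 4, ne:) is heavy, so it takes stress.
Stress on syllable 4: tud.nu.fep.ˈne:.fe.

4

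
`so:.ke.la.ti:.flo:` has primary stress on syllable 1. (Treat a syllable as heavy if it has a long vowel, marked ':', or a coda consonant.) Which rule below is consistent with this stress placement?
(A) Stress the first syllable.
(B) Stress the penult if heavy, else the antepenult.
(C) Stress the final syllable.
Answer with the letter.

A

Rule A → syllable 1 ✓.
Rule B → syllable 4 (observed: 1).
Rule C → syllable 5 (observed: 1).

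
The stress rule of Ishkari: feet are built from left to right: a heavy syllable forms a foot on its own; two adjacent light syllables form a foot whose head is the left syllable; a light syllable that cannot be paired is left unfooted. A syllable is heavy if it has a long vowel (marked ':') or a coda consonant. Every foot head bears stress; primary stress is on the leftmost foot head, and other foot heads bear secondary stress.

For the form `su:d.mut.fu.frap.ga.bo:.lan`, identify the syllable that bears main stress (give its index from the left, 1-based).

1

Weights: 1 su:d H, 2 mut H, 3 fu L, 4 frap H, 5 ga L, 6 bo: H, 7 lan H.
Parse left to right (heavy = foot alone; LL = one foot; stranded L unfooted): (ˈsu:d) (ˈmut) fu (ˈfrap) ga (ˈbo:) (ˈlan).
Foot heads: 1, 2, 4, 6, 7.
Primary stress on the leftmost head = syllable 1.
Primary stress: syllable 1 → ˈsu:d.mut.fu.frap.ga.bo:.lan.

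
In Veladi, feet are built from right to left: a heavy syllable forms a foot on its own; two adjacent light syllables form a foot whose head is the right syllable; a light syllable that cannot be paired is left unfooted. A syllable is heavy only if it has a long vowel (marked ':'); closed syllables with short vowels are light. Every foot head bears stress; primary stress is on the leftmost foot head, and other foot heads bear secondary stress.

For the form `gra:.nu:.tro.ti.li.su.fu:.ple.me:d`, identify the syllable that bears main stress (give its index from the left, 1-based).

Weights: 1 gra: H, 2 nu: H, 3 tro L, 4 ti L, 5 li L, 6 su L, 7 fu: H, 8 ple L, 9 me:d H.
Parse right to left (heavy = foot alone; LL = one foot; stranded L unfooted): (ˈgra:) (ˈnu:) (tro.ˈti) (li.ˈsu) (ˈfu:) ple (ˈme:d).
Foot heads: 1, 2, 4, 6, 7, 9.
Primary stress on the leftmost head = syllable 1.
Primary stress: syllable 1 → ˈgra:.nu:.tro.ti.li.su.fu:.ple.me:d.

1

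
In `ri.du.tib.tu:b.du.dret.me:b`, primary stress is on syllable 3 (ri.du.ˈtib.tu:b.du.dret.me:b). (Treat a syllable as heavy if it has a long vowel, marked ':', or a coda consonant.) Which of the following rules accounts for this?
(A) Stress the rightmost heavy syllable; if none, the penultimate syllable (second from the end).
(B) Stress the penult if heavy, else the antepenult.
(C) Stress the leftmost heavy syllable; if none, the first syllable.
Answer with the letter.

Rule A → syllable 7 (observed: 3).
Rule B → syllable 6 (observed: 3).
Rule C → syllable 3 ✓.

C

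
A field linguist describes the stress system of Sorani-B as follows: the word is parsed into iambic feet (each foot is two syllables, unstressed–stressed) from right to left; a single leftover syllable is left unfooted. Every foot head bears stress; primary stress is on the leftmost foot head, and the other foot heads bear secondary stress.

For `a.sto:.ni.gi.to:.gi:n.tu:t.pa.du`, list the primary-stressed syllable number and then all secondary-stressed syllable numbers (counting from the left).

primary 3, secondary 5, 7, 9

Parse right to left into iambic (σˈσ) feet: a (sto:.ˈni) (gi.ˈto:) (gi:n.ˈtu:t) (pa.ˈdu). Syllable 1 is left unfooted.
Foot heads (stressed positions): 3, 5, 7, 9.
End Rule Leftmost: primary stress on the leftmost head = syllable 3.
Secondary stress on 5, 7, 9: a.sto:.ˈni.gi.ˌto:.gi:n.ˌtu:t.pa.ˌdu.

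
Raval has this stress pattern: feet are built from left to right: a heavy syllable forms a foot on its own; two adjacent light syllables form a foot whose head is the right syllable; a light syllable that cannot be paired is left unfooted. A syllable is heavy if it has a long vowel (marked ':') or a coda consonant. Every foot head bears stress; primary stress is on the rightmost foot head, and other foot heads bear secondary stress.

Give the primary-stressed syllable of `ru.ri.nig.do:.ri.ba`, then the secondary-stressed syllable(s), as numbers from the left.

Weights: 1 ru L, 2 ri L, 3 nig H, 4 do: H, 5 ri L, 6 ba L.
Parse left to right (heavy = foot alone; LL = one foot; stranded L unfooted): (ru.ˈri) (ˈnig) (ˈdo:) (ri.ˈba).
Foot heads: 2, 3, 4, 6.
Primary stress on the rightmost head = syllable 6.
Secondary stress on 2, 3, 4: ru.ˌri.ˌnig.ˌdo:.ri.ˈba.

primary 6, secondary 2, 3, 4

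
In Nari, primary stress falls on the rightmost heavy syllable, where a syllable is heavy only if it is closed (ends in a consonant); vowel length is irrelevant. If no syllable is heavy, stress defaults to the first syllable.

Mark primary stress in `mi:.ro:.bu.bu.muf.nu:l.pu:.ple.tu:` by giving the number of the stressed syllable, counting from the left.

6

Weights: 1 mi: L, 2 ro: L, 3 bu L, 4 bu L, 5 muf H, 6 nu:l H, 7 pu: L, 8 ple L, 9 tu: L.
Heavy syllables in the domain: 5, 6. The rightmost is syllable 6 (nu:l).
Primary stress: syllable 6 → mi:.ro:.bu.bu.muf.ˈnu:l.pu:.ple.tu:.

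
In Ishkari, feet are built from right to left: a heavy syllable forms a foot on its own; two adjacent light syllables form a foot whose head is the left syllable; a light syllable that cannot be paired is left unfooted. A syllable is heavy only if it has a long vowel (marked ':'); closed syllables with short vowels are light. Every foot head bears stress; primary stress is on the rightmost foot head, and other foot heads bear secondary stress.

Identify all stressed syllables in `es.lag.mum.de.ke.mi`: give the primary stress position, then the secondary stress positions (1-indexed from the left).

Weights: 1 es L, 2 lag L, 3 mum L, 4 de L, 5 ke L, 6 mi L.
Parse right to left (heavy = foot alone; LL = one foot; stranded L unfooted): (ˈes.lag) (ˈmum.de) (ˈke.mi).
Foot heads: 1, 3, 5.
Primary stress on the rightmost head = syllable 5.
Secondary stress on 1, 3: ˌes.lag.ˌmum.de.ˈke.mi.

primary 5, secondary 1, 3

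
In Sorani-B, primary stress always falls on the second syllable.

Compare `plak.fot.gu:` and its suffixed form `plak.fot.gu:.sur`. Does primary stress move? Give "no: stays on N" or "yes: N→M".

Base `plak.fot.gu:` (3 syllables):
  The word has 3 syllables; the second syllable is syllable 2 (fot).
  → primary stress on syllable 2.
Suffixed `plak.fot.gu:.sur` (4 syllables):
  The word has 4 syllables; the second syllable is syllable 2 (fot).
  → primary stress on syllable 2.

no: stays on 2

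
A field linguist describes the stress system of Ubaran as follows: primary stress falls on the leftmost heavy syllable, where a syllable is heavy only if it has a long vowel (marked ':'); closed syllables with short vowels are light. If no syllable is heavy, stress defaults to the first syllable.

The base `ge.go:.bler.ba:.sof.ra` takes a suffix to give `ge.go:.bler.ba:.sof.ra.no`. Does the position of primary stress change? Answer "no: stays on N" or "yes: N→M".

Base `ge.go:.bler.ba:.sof.ra` (6 syllables):
  Weights: 1 ge L, 2 go: H, 3 bler L, 4 ba: H, 5 sof L, 6 ra L.
  Heavy syllables in the domain: 2, 4. The leftmost is syllable 2 (go:).
  → primary stress on syllable 2.
Suffixed `ge.go:.bler.ba:.sof.ra.no` (7 syllables):
  Weights: 1 ge L, 2 go: H, 3 bler L, 4 ba: H, 5 sof L, 6 ra L, 7 no L.
  Heavy syllables in the domain: 2, 4. The leftmost is syllable 2 (go:).
  → primary stress on syllable 2.

no: stays on 2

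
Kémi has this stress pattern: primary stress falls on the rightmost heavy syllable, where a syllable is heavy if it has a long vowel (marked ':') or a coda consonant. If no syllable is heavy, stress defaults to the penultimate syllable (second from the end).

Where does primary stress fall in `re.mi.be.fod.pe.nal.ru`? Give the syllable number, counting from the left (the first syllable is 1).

6

Weights: 1 re L, 2 mi L, 3 be L, 4 fod H, 5 pe L, 6 nal H, 7 ru L.
Heavy syllables in the domain: 4, 6. The rightmost is syllable 6 (nal).
Primary stress: syllable 6 → re.mi.be.fod.pe.ˈnal.ru.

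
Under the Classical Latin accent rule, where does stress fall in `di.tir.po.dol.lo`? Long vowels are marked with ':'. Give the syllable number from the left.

Classical Latin: stress the penult if heavy (long vowel or closed), else the antepenult.
Weights: 3 po L, 4 dol H, 5 lo L.
The penult (syllable 4, dol) is heavy, so it takes stress.
Stress on syllable 4: di.tir.po.ˈdol.lo.

4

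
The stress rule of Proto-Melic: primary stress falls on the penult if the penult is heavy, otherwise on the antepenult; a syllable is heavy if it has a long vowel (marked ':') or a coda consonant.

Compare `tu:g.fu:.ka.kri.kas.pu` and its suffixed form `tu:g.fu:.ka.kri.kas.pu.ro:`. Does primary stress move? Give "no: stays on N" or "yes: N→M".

Base `tu:g.fu:.ka.kri.kas.pu` (6 syllables):
  Weights: 4 kri L, 5 kas H, 6 pu L.
  The penult (syllable 5, kas) is heavy, so it takes stress.
  → primary stress on syllable 5.
Suffixed `tu:g.fu:.ka.kri.kas.pu.ro:` (7 syllables):
  Weights: 5 kas H, 6 pu L, 7 ro: H.
  The penult (syllable 6, pu) is light, so stress falls on the antepenult (syllable 5, kas).
  → primary stress on syllable 5.

no: stays on 5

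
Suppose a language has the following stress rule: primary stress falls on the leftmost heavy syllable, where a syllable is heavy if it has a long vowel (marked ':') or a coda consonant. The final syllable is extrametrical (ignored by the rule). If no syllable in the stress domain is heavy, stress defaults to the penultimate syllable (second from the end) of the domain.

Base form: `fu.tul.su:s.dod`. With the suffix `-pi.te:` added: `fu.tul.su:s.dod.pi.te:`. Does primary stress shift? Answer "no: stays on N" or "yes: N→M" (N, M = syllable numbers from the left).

no: stays on 2

Base `fu.tul.su:s.dod` (4 syllables):
  The final syllable (4, dod) is extrametrical; the stress domain is syllables 1–3.
  Weights: 1 fu L, 2 tul H, 3 su:s H.
  Heavy syllables in the domain: 2, 3. The leftmost is syllable 2 (tul).
  → primary stress on syllable 2.
Suffixed `fu.tul.su:s.dod.pi.te:` (6 syllables):
  The final syllable (6, te:) is extrametrical; the stress domain is syllables 1–5.
  Weights: 1 fu L, 2 tul H, 3 su:s H, 4 dod H, 5 pi L.
  Heavy syllables in the domain: 2, 3, 4. The leftmost is syllable 2 (tul).
  → primary stress on syllable 2.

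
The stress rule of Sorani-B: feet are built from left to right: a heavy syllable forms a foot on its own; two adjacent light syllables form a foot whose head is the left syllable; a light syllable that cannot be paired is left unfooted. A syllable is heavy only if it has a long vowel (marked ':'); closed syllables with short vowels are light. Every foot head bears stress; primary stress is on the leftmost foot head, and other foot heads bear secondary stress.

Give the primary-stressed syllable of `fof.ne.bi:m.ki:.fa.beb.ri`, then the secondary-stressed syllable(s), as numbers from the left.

Weights: 1 fof L, 2 ne L, 3 bi:m H, 4 ki: H, 5 fa L, 6 beb L, 7 ri L.
Parse left to right (heavy = foot alone; LL = one foot; stranded L unfooted): (ˈfof.ne) (ˈbi:m) (ˈki:) (ˈfa.beb) ri.
Foot heads: 1, 3, 4, 5.
Primary stress on the leftmost head = syllable 1.
Secondary stress on 3, 4, 5: ˈfof.ne.ˌbi:m.ˌki:.ˌfa.beb.ri.

primary 1, secondary 3, 4, 5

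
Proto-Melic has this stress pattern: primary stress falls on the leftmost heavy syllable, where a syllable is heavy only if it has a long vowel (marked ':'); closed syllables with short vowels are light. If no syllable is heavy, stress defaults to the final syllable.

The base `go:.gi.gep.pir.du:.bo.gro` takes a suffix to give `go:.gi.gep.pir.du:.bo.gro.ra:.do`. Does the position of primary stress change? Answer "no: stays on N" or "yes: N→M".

no: stays on 1

Base `go:.gi.gep.pir.du:.bo.gro` (7 syllables):
  Weights: 1 go: H, 2 gi L, 3 gep L, 4 pir L, 5 du: H, 6 bo L, 7 gro L.
  Heavy syllables in the domain: 1, 5. The leftmost is syllable 1 (go:).
  → primary stress on syllable 1.
Suffixed `go:.gi.gep.pir.du:.bo.gro.ra:.do` (9 syllables):
  Weights: 1 go: H, 2 gi L, 3 gep L, 4 pir L, 5 du: H, 6 bo L, 7 gro L, 8 ra: H, 9 do L.
  Heavy syllables in the domain: 1, 5, 8. The leftmost is syllable 1 (go:).
  → primary stress on syllable 1.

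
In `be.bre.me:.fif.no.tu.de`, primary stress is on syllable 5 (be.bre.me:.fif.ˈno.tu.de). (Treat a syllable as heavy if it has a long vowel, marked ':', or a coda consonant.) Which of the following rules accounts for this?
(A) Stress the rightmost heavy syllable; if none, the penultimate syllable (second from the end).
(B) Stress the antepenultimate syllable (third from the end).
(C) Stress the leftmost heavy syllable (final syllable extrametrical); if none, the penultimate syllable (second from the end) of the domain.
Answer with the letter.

B

Rule A → syllable 4 (observed: 5).
Rule B → syllable 5 ✓.
Rule C → syllable 3 (observed: 5).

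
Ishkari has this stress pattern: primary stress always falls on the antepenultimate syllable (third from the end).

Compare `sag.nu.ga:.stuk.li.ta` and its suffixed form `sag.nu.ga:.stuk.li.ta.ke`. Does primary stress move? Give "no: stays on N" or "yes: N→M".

Base `sag.nu.ga:.stuk.li.ta` (6 syllables):
  The word has 6 syllables; the antepenultimate syllable (third from the end) is syllable 4 (stuk).
  → primary stress on syllable 4.
Suffixed `sag.nu.ga:.stuk.li.ta.ke` (7 syllables):
  The word has 7 syllables; the antepenultimate syllable (third from the end) is syllable 5 (li).
  → primary stress on syllable 5.

yes: 4→5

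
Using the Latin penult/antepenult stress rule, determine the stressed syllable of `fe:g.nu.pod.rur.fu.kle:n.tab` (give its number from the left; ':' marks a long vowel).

6

Classical Latin: stress the penult if heavy (long vowel or closed), else the antepenult.
Weights: 5 fu L, 6 kle:n H, 7 tab H.
The penult (syllable 6, kle:n) is heavy, so it takes stress.
Stress on syllable 6: fe:g.nu.pod.rur.fu.ˈkle:n.tab.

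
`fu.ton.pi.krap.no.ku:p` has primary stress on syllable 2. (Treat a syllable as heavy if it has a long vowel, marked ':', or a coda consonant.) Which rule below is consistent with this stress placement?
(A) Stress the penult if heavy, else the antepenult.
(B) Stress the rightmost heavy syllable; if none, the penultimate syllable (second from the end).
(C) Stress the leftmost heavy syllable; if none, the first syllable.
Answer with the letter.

Rule A → syllable 4 (observed: 2).
Rule B → syllable 6 (observed: 2).
Rule C → syllable 2 ✓.

C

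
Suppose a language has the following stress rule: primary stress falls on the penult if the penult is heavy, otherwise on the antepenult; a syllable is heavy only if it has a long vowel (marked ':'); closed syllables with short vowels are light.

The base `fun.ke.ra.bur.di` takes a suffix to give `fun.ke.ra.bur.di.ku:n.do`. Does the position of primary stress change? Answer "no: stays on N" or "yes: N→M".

Base `fun.ke.ra.bur.di` (5 syllables):
  Weights: 3 ra L, 4 bur L, 5 di L.
  The penult (syllable 4, bur) is light, so stress falls on the antepenult (syllable 3, ra).
  → primary stress on syllable 3.
Suffixed `fun.ke.ra.bur.di.ku:n.do` (7 syllables):
  Weights: 5 di L, 6 ku:n H, 7 do L.
  The penult (syllable 6, ku:n) is heavy, so it takes stress.
  → primary stress on syllable 6.

yes: 3→6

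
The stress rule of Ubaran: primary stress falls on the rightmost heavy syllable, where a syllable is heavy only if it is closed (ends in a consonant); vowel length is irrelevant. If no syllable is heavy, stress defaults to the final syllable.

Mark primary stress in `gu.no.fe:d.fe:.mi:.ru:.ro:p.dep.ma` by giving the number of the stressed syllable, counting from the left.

Weights: 1 gu L, 2 no L, 3 fe:d H, 4 fe: L, 5 mi: L, 6 ru: L, 7 ro:p H, 8 dep H, 9 ma L.
Heavy syllables in the domain: 3, 7, 8. The rightmost is syllable 8 (dep).
Primary stress: syllable 8 → gu.no.fe:d.fe:.mi:.ru:.ro:p.ˈdep.ma.

8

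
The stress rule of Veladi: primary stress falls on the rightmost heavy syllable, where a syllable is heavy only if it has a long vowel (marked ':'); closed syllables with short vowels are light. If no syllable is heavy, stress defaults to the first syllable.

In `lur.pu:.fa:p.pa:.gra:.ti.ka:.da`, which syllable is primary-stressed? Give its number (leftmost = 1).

Weights: 1 lur L, 2 pu: H, 3 fa:p H, 4 pa: H, 5 gra: H, 6 ti L, 7 ka: H, 8 da L.
Heavy syllables in the domain: 2, 3, 4, 5, 7. The rightmost is syllable 7 (ka:).
Primary stress: syllable 7 → lur.pu:.fa:p.pa:.gra:.ti.ˈka:.da.

7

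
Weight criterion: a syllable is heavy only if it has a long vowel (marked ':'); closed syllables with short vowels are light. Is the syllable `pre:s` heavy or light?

`pre:s`: long vowel, closed (coda /s/). Long vowel → heavy.

heavy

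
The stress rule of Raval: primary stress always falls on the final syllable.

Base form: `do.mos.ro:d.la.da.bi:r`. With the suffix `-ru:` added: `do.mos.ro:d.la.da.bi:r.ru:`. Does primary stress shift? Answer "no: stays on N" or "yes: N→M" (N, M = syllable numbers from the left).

Base `do.mos.ro:d.la.da.bi:r` (6 syllables):
  The word has 6 syllables; the final syllable is syllable 6 (bi:r).
  → primary stress on syllable 6.
Suffixed `do.mos.ro:d.la.da.bi:r.ru:` (7 syllables):
  The word has 7 syllables; the final syllable is syllable 7 (ru:).
  → primary stress on syllable 7.

yes: 6→7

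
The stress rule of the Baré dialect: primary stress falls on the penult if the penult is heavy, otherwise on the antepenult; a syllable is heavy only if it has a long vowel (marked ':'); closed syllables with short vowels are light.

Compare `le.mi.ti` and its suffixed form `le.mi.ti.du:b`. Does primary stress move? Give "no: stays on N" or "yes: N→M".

yes: 1→2

Base `le.mi.ti` (3 syllables):
  Weights: 1 le L, 2 mi L, 3 ti L.
  The penult (syllable 2, mi) is light, so stress falls on the antepenult (syllable 1, le).
  → primary stress on syllable 1.
Suffixed `le.mi.ti.du:b` (4 syllables):
  Weights: 2 mi L, 3 ti L, 4 du:b H.
  The penult (syllable 3, ti) is light, so stress falls on the antepenult (syllable 2, mi).
  → primary stress on syllable 2.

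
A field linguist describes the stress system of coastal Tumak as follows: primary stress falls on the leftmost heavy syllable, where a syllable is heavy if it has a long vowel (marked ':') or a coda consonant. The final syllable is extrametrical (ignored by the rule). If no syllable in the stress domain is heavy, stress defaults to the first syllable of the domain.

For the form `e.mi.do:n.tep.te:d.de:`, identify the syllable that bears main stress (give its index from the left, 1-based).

3

The final syllable (6, de:) is extrametrical; the stress domain is syllables 1–5.
Weights: 1 e L, 2 mi L, 3 do:n H, 4 tep H, 5 te:d H.
Heavy syllables in the domain: 3, 4, 5. The leftmost is syllable 3 (do:n).
Primary stress: syllable 3 → e.mi.ˈdo:n.tep.te:d.de:.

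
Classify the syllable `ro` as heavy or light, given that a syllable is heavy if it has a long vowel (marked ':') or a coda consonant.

light

`ro`: short vowel, open (no coda). Short vowel, open → light.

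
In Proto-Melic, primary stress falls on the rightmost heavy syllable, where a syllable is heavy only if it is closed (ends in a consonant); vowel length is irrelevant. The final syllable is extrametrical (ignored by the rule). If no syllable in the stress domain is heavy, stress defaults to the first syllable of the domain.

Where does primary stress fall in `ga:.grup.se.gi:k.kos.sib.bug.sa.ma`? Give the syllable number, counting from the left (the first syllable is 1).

The final syllable (9, ma) is extrametrical; the stress domain is syllables 1–8.
Weights: 1 ga: L, 2 grup H, 3 se L, 4 gi:k H, 5 kos H, 6 sib H, 7 bug H, 8 sa L.
Heavy syllables in the domain: 2, 4, 5, 6, 7. The rightmost is syllable 7 (bug).
Primary stress: syllable 7 → ga:.grup.se.gi:k.kos.sib.ˈbug.sa.ma.

7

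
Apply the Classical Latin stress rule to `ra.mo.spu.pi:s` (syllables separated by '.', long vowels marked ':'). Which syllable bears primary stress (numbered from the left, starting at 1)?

Classical Latin: stress the penult if heavy (long vowel or closed), else the antepenult.
Weights: 2 mo L, 3 spu L, 4 pi:s H.
The penult (syllable 3, spu) is light, so stress falls on the antepenult (syllable 2, mo).
Stress on syllable 2: ra.ˈmo.spu.pi:s.

2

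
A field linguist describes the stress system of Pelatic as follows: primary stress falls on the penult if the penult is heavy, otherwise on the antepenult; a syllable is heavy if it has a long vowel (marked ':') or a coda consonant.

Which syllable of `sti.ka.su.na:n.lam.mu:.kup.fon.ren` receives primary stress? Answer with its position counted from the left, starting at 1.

Weights: 7 kup H, 8 fon H, 9 ren H.
The penult (syllable 8, fon) is heavy, so it takes stress.
Primary stress: syllable 8 → sti.ka.su.na:n.lam.mu:.kup.ˈfon.ren.

8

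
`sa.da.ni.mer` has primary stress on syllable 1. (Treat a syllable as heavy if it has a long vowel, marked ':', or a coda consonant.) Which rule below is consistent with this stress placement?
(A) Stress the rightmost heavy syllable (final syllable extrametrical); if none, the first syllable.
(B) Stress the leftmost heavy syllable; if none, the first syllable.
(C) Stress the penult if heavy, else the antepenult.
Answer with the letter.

A

Rule A → syllable 1 ✓.
Rule B → syllable 4 (observed: 1).
Rule C → syllable 2 (observed: 1).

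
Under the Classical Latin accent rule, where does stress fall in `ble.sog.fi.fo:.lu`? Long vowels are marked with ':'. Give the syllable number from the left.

4

Classical Latin: stress the penult if heavy (long vowel or closed), else the antepenult.
Weights: 3 fi L, 4 fo: H, 5 lu L.
The penult (syllable 4, fo:) is heavy, so it takes stress.
Stress on syllable 4: ble.sog.fi.ˈfo:.lu.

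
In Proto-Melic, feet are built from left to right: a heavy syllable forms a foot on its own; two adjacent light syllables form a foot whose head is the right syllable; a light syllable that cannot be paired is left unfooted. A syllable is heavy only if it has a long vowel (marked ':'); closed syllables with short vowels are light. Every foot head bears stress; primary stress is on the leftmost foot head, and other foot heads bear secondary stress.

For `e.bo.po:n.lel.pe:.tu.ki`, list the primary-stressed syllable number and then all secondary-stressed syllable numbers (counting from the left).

Weights: 1 e L, 2 bo L, 3 po:n H, 4 lel L, 5 pe: H, 6 tu L, 7 ki L.
Parse left to right (heavy = foot alone; LL = one foot; stranded L unfooted): (e.ˈbo) (ˈpo:n) lel (ˈpe:) (tu.ˈki).
Foot heads: 2, 3, 5, 7.
Primary stress on the leftmost head = syllable 2.
Secondary stress on 3, 5, 7: e.ˈbo.ˌpo:n.lel.ˌpe:.tu.ˌki.

primary 2, secondary 3, 5, 7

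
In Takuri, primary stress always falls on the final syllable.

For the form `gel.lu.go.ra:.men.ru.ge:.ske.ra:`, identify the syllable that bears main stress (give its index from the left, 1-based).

The word has 9 syllables; the final syllable is syllable 9 (ra:).
Primary stress: syllable 9 → gel.lu.go.ra:.men.ru.ge:.ske.ˈra:.

9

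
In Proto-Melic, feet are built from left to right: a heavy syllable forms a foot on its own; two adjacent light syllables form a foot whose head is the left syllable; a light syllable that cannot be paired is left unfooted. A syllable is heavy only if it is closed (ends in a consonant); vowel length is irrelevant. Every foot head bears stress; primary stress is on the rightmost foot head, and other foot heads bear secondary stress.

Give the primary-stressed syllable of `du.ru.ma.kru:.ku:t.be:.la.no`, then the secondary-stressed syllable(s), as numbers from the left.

Weights: 1 du L, 2 ru L, 3 ma L, 4 kru: L, 5 ku:t H, 6 be: L, 7 la L, 8 no L.
Parse left to right (heavy = foot alone; LL = one foot; stranded L unfooted): (ˈdu.ru) (ˈma.kru:) (ˈku:t) (ˈbe:.la) no.
Foot heads: 1, 3, 5, 6.
Primary stress on the rightmost head = syllable 6.
Secondary stress on 1, 3, 5: ˌdu.ru.ˌma.kru:.ˌku:t.ˈbe:.la.no.

primary 6, secondary 1, 3, 5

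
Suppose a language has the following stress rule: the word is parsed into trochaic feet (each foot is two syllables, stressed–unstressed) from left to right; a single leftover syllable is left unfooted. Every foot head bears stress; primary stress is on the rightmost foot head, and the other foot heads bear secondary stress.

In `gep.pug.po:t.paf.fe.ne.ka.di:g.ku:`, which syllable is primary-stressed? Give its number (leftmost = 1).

7

Parse left to right into trochaic (ˈσσ) feet: (ˈgep.pug) (ˈpo:t.paf) (ˈfe.ne) (ˈka.di:g) ku:. Syllable 9 is left unfooted.
Foot heads (stressed positions): 1, 3, 5, 7.
End Rule Rightmost: primary stress on the rightmost head = syllable 7.
Primary stress: syllable 7 → gep.pug.po:t.paf.fe.ne.ˈka.di:g.ku:.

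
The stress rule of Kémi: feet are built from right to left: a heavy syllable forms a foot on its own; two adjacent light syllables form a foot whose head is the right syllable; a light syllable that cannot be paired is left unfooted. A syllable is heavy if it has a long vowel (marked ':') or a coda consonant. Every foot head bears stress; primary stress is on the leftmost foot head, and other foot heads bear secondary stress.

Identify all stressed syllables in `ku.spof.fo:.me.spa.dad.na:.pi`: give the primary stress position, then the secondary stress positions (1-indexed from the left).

primary 2, secondary 3, 5, 6, 7

Weights: 1 ku L, 2 spof H, 3 fo: H, 4 me L, 5 spa L, 6 dad H, 7 na: H, 8 pi L.
Parse right to left (heavy = foot alone; LL = one foot; stranded L unfooted): ku (ˈspof) (ˈfo:) (me.ˈspa) (ˈdad) (ˈna:) pi.
Foot heads: 2, 3, 5, 6, 7.
Primary stress on the leftmost head = syllable 2.
Secondary stress on 3, 5, 6, 7: ku.ˈspof.ˌfo:.me.ˌspa.ˌdad.ˌna:.pi.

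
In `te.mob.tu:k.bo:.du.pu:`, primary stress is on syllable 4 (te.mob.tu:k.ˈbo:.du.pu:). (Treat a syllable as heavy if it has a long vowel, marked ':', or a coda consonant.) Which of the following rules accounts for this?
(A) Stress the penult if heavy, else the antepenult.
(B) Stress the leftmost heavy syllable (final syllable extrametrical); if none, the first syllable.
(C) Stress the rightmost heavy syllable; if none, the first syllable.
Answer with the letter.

Rule A → syllable 4 ✓.
Rule B → syllable 2 (observed: 4).
Rule C → syllable 6 (observed: 4).

A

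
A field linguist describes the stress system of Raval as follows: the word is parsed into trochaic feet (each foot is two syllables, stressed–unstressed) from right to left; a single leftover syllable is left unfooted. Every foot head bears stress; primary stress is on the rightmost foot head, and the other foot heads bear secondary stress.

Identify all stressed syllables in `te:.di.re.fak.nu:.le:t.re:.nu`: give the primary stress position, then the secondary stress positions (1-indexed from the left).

primary 7, secondary 1, 3, 5

Parse right to left into trochaic (ˈσσ) feet: (ˈte:.di) (ˈre.fak) (ˈnu:.le:t) (ˈre:.nu).
Foot heads (stressed positions): 1, 3, 5, 7.
End Rule Rightmost: primary stress on the rightmost head = syllable 7.
Secondary stress on 1, 3, 5: ˌte:.di.ˌre.fak.ˌnu:.le:t.ˈre:.nu.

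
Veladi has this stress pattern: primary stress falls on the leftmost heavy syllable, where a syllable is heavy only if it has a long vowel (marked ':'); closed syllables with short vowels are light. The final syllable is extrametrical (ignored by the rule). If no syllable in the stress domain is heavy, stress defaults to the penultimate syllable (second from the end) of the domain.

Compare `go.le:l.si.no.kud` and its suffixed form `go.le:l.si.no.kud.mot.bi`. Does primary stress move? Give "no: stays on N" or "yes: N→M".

Base `go.le:l.si.no.kud` (5 syllables):
  The final syllable (5, kud) is extrametrical; the stress domain is syllables 1–4.
  Weights: 1 go L, 2 le:l H, 3 si L, 4 no L.
  Heavy syllables in the domain: 2. The leftmost is syllable 2 (le:l).
  → primary stress on syllable 2.
Suffixed `go.le:l.si.no.kud.mot.bi` (7 syllables):
  The final syllable (7, bi) is extrametrical; the stress domain is syllables 1–6.
  Weights: 1 go L, 2 le:l H, 3 si L, 4 no L, 5 kud L, 6 mot L.
  Heavy syllables in the domain: 2. The leftmost is syllable 2 (le:l).
  → primary stress on syllable 2.

no: stays on 2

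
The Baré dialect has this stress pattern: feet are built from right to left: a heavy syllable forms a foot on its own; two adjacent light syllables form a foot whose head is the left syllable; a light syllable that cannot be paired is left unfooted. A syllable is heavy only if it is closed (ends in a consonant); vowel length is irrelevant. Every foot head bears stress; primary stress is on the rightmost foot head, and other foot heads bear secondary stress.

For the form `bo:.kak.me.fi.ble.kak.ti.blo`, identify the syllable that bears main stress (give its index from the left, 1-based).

7

Weights: 1 bo: L, 2 kak H, 3 me L, 4 fi L, 5 ble L, 6 kak H, 7 ti L, 8 blo L.
Parse right to left (heavy = foot alone; LL = one foot; stranded L unfooted): bo: (ˈkak) me (ˈfi.ble) (ˈkak) (ˈti.blo).
Foot heads: 2, 4, 6, 7.
Primary stress on the rightmost head = syllable 7.
Primary stress: syllable 7 → bo:.kak.me.fi.ble.kak.ˈti.blo.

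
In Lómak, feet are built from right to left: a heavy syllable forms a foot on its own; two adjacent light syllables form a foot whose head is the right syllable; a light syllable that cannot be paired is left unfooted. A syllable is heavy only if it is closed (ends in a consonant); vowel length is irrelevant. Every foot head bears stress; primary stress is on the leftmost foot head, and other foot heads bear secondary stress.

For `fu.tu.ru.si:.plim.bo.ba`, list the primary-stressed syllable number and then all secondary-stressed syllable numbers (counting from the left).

Weights: 1 fu L, 2 tu L, 3 ru L, 4 si: L, 5 plim H, 6 bo L, 7 ba L.
Parse right to left (heavy = foot alone; LL = one foot; stranded L unfooted): (fu.ˈtu) (ru.ˈsi:) (ˈplim) (bo.ˈba).
Foot heads: 2, 4, 5, 7.
Primary stress on the leftmost head = syllable 2.
Secondary stress on 4, 5, 7: fu.ˈtu.ru.ˌsi:.ˌplim.bo.ˌba.

primary 2, secondary 4, 5, 7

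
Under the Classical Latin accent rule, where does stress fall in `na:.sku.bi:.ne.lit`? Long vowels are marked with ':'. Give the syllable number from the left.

3

Classical Latin: stress the penult if heavy (long vowel or closed), else the antepenult.
Weights: 3 bi: H, 4 ne L, 5 lit H.
The penult (syllable 4, ne) is light, so stress falls on the antepenult (syllable 3, bi:).
Stress on syllable 3: na:.sku.ˈbi:.ne.lit.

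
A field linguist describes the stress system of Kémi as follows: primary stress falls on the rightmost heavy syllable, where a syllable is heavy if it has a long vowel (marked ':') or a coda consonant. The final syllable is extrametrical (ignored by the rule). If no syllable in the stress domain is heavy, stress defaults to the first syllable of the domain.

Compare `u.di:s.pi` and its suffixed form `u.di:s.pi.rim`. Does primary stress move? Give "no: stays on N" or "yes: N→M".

Base `u.di:s.pi` (3 syllables):
  The final syllable (3, pi) is extrametrical; the stress domain is syllables 1–2.
  Weights: 1 u L, 2 di:s H.
  Heavy syllables in the domain: 2. The rightmost is syllable 2 (di:s).
  → primary stress on syllable 2.
Suffixed `u.di:s.pi.rim` (4 syllables):
  The final syllable (4, rim) is extrametrical; the stress domain is syllables 1–3.
  Weights: 1 u L, 2 di:s H, 3 pi L.
  Heavy syllables in the domain: 2. The rightmost is syllable 2 (di:s).
  → primary stress on syllable 2.

no: stays on 2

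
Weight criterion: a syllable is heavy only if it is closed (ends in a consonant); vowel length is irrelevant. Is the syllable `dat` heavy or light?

heavy

`dat`: short vowel, closed (coda /t/). Closed (coda /t/) → heavy.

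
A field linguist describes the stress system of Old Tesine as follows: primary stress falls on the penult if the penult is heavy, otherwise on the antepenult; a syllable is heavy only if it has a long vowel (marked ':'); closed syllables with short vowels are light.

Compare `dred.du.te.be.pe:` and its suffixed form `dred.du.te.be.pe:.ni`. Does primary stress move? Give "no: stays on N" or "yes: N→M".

yes: 3→5

Base `dred.du.te.be.pe:` (5 syllables):
  Weights: 3 te L, 4 be L, 5 pe: H.
  The penult (syllable 4, be) is light, so stress falls on the antepenult (syllable 3, te).
  → primary stress on syllable 3.
Suffixed `dred.du.te.be.pe:.ni` (6 syllables):
  Weights: 4 be L, 5 pe: H, 6 ni L.
  The penult (syllable 5, pe:) is heavy, so it takes stress.
  → primary stress on syllable 5.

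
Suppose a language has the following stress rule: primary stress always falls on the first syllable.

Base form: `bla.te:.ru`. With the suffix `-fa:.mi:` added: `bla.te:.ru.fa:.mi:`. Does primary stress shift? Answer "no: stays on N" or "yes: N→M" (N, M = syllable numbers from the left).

Base `bla.te:.ru` (3 syllables):
  The word has 3 syllables; the first syllable is syllable 1 (bla).
  → primary stress on syllable 1.
Suffixed `bla.te:.ru.fa:.mi:` (5 syllables):
  The word has 5 syllables; the first syllable is syllable 1 (bla).
  → primary stress on syllable 1.

no: stays on 1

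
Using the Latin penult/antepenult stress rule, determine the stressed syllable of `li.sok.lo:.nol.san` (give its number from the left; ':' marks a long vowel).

4

Classical Latin: stress the penult if heavy (long vowel or closed), else the antepenult.
Weights: 3 lo: H, 4 nol H, 5 san H.
The penult (syllable 4, nol) is heavy, so it takes stress.
Stress on syllable 4: li.sok.lo:.ˈnol.san.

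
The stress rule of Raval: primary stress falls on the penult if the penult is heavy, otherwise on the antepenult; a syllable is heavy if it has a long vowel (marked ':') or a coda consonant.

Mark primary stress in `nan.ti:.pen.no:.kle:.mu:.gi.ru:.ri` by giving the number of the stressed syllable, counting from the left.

Weights: 7 gi L, 8 ru: H, 9 ri L.
The penult (syllable 8, ru:) is heavy, so it takes stress.
Primary stress: syllable 8 → nan.ti:.pen.no:.kle:.mu:.gi.ˈru:.ri.

8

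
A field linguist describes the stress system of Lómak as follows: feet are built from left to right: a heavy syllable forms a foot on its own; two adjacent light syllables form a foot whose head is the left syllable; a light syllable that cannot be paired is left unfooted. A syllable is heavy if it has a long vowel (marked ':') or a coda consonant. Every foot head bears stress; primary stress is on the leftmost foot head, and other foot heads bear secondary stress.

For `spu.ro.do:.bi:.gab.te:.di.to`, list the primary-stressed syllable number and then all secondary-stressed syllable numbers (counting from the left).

primary 1, secondary 3, 4, 5, 6, 7

Weights: 1 spu L, 2 ro L, 3 do: H, 4 bi: H, 5 gab H, 6 te: H, 7 di L, 8 to L.
Parse left to right (heavy = foot alone; LL = one foot; stranded L unfooted): (ˈspu.ro) (ˈdo:) (ˈbi:) (ˈgab) (ˈte:) (ˈdi.to).
Foot heads: 1, 3, 4, 5, 6, 7.
Primary stress on the leftmost head = syllable 1.
Secondary stress on 3, 4, 5, 6, 7: ˈspu.ro.ˌdo:.ˌbi:.ˌgab.ˌte:.ˌdi.to.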